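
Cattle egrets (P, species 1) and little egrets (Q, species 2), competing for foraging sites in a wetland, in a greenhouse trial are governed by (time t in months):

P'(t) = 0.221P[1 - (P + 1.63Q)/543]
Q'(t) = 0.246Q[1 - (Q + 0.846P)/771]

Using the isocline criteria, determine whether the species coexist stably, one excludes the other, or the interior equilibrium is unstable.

Compare the nullcline intercepts: K1/α12 = 543/1.63 = 333 < K2 = 771; K2/α21 = 771/0.846 = 911 > K1 = 543.
Since the inequalities point opposite ways, species 2 can invade but species 1 cannot.

species 2 excludes species 1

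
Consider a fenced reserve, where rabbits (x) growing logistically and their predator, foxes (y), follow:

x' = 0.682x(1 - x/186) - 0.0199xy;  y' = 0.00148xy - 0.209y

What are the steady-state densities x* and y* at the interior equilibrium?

From dy/dt = 0 with y > 0: 0.00148x* = 0.209, so x* = 141.
Substitute into dx/dt = 0: 0.682(1 - 141/186) = 0.0199y*.
The bracket is 0.241, giving y* = 0.164/0.0199 = 8.25.

x* ≈ 141, y* ≈ 8.25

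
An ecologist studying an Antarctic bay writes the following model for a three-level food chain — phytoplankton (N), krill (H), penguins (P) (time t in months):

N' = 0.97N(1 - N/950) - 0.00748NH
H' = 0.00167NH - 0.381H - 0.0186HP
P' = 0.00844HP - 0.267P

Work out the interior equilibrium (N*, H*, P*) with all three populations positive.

From dP/dt = 0: 0.00844H* = 0.267, so H* = 31.6.
From dN/dt = 0: 0.97(1 - N*/950) = 0.00748·31.6, giving N* = 950·(1 - 0.244) = 718.
From dH/dt = 0: 0.00167·718 - 0.381 = 0.0186P*, so P* = 0.818/0.0186 = 44.

N* ≈ 718, H* ≈ 31.6, P* ≈ 44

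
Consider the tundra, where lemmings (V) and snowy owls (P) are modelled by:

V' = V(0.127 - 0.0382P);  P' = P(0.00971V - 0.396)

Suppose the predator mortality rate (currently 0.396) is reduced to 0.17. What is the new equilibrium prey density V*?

At the interior fixed point, setting dP/dt = 0 with P > 0 fixes V* = (predator death rate)/(VP coefficient) — independent of the other coefficients.
With the change, V* = 0.17/0.00971 = 17.5; it falls from 40.8.

V* ≈ 17.5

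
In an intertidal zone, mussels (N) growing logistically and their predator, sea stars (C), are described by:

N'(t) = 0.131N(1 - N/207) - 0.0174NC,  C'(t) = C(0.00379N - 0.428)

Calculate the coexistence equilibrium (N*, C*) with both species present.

N* ≈ 113, C* ≈ 3.42

From dC/dt = 0 with C > 0: 0.00379N* = 0.428, so N* = 113.
Substitute into dN/dt = 0: 0.131(1 - 113/207) = 0.0174C*.
The bracket is 0.454, giving C* = 0.0595/0.0174 = 3.42.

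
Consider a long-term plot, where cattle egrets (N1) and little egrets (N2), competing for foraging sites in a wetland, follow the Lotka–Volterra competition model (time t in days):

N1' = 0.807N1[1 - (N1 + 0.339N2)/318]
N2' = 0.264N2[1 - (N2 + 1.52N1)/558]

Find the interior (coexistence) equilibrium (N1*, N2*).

Setting both brackets to zero gives the nullclines N1 + 0.339N2 = 318 and 1.52N1 + N2 = 558.
Substituting N2 = 558 - 1.52N1 into the first: N1(1 - 0.339·1.52) = 318 - 0.339·558.
So N1* = 129/0.485 = 266, and then N2* = 558 - 1.52·266 = 154.

N1* ≈ 266, N2* ≈ 154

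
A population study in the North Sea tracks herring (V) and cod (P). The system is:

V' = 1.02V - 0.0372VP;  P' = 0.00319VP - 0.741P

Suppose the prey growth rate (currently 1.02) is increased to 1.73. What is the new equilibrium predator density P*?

P* ≈ 46.5

At the interior fixed point, setting dV/dt = 0 with V > 0 fixes P* = (prey growth rate)/(VP coefficient) — independent of the other coefficients.
With the change, P* = 1.73/0.0372 = 46.5; it rises from 27.4.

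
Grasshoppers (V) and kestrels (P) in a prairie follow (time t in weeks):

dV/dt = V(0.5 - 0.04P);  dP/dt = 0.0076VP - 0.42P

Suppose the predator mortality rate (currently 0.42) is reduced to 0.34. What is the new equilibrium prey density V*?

V* ≈ 44.7

At the interior fixed point, setting dP/dt = 0 with P > 0 fixes V* = (predator death rate)/(VP coefficient) — independent of the other coefficients.
With the change, V* = 0.34/0.0076 = 44.7; it falls from 55.3.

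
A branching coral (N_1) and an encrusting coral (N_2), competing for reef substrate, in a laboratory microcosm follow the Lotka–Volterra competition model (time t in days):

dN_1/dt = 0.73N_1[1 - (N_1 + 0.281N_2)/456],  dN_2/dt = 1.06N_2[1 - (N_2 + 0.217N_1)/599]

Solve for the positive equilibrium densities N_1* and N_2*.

Setting both brackets to zero gives the nullclines N_1 + 0.281N_2 = 456 and 0.217N_1 + N_2 = 599.
Substituting N_2 = 599 - 0.217N_1 into the first: N_1(1 - 0.281·0.217) = 456 - 0.281·599.
So N_1* = 288/0.939 = 306, and then N_2* = 599 - 0.217·306 = 533.

N_1* ≈ 306, N_2* ≈ 533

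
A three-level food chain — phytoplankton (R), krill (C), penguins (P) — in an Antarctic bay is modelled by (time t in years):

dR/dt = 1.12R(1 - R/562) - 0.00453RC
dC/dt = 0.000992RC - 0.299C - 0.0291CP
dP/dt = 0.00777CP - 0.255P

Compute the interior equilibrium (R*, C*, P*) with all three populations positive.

From dP/dt = 0: 0.00777C* = 0.255, so C* = 32.8.
From dR/dt = 0: 1.12(1 - R*/562) = 0.00453·32.8, giving R* = 562·(1 - 0.133) = 487.
From dC/dt = 0: 0.000992·487 - 0.299 = 0.0291P*, so P* = 0.185/0.0291 = 6.34.

R* ≈ 487, C* ≈ 32.8, P* ≈ 6.34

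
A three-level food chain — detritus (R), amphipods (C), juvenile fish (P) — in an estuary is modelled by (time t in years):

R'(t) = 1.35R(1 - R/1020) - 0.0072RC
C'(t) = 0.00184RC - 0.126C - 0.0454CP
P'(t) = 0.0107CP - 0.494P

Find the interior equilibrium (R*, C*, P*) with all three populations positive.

R* ≈ 769, C* ≈ 46.2, P* ≈ 28.4

From dP/dt = 0: 0.0107C* = 0.494, so C* = 46.2.
From dR/dt = 0: 1.35(1 - R*/1020) = 0.0072·46.2, giving R* = 1020·(1 - 0.246) = 769.
From dC/dt = 0: 0.00184·769 - 0.126 = 0.0454P*, so P* = 1.29/0.0454 = 28.4.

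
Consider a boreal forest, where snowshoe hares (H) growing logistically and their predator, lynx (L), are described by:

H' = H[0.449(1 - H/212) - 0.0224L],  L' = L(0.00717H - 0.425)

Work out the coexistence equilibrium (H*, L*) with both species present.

H* ≈ 59.3, L* ≈ 14.4

From dL/dt = 0 with L > 0: 0.00717H* = 0.425, so H* = 59.3.
Substitute into dH/dt = 0: 0.449(1 - 59.3/212) = 0.0224L*.
The bracket is 0.72, giving L* = 0.323/0.0224 = 14.4.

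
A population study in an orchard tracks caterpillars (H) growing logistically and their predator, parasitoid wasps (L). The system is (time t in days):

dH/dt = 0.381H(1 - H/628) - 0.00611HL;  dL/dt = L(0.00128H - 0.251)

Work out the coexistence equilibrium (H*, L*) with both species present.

From dL/dt = 0 with L > 0: 0.00128H* = 0.251, so H* = 196.
Substitute into dH/dt = 0: 0.381(1 - 196/628) = 0.00611L*.
The bracket is 0.688, giving L* = 0.262/0.00611 = 42.9.

H* ≈ 196, L* ≈ 42.9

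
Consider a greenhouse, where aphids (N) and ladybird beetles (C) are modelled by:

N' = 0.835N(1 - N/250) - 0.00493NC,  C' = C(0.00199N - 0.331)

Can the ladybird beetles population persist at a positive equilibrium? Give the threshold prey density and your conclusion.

The predator equation gives dC/dt > 0 only when N > 0.331/0.00199 = 166.
Without the predator, N → K = 250. Since 250 > 166, the predator can invade and persist.

Threshold N = 166; K > 166, so yes, the predator persists.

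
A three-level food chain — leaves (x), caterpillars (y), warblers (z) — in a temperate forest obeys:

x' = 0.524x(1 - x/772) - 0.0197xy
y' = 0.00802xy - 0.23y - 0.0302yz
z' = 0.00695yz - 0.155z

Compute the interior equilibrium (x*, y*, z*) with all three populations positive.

From dz/dt = 0: 0.00695y* = 0.155, so y* = 22.3.
From dx/dt = 0: 0.524(1 - x*/772) = 0.0197·22.3, giving x* = 772·(1 - 0.838) = 125.
From dy/dt = 0: 0.00802·125 - 0.23 = 0.0302z*, so z* = 0.77/0.0302 = 25.5.

x* ≈ 125, y* ≈ 22.3, z* ≈ 25.5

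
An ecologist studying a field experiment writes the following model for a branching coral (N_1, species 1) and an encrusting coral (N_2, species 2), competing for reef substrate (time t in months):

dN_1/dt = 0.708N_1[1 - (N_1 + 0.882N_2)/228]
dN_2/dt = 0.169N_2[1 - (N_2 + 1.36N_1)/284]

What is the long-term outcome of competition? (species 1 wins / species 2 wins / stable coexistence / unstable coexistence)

unstable coexistence (outcome depends on initial conditions)

Compare the nullcline intercepts: K1/α12 = 228/0.882 = 259 < K2 = 284; K2/α21 = 284/1.36 = 209 < K1 = 228.
Since both are reversed, neither can invade when rare; the interior point is a saddle.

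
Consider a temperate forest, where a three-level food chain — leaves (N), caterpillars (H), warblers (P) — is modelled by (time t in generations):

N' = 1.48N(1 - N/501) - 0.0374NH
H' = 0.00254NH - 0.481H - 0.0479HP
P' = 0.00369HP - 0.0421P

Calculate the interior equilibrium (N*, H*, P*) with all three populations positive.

From dP/dt = 0: 0.00369H* = 0.0421, so H* = 11.4.
From dN/dt = 0: 1.48(1 - N*/501) = 0.0374·11.4, giving N* = 501·(1 - 0.288) = 357.
From dH/dt = 0: 0.00254·357 - 0.481 = 0.0479P*, so P* = 0.425/0.0479 = 8.87.

N* ≈ 357, H* ≈ 11.4, P* ≈ 8.87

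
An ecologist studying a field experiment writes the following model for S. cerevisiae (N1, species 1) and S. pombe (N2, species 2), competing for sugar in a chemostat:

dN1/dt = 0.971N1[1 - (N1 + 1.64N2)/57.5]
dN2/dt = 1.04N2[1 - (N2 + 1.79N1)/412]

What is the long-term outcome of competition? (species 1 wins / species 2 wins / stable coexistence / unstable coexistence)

species 2 excludes species 1

Compare the nullcline intercepts: K1/α12 = 57.5/1.64 = 35.1 < K2 = 412; K2/α21 = 412/1.79 = 230 > K1 = 57.5.
Since the inequalities point opposite ways, species 2 can invade but species 1 cannot.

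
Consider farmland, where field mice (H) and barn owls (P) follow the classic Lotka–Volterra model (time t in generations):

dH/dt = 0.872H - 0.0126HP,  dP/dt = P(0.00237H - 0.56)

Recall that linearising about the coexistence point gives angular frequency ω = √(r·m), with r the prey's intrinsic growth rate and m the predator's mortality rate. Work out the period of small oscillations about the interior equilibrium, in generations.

T ≈ 8.99 generations

Here r = 0.872 and m = 0.56, so r·m = 0.488.
ω = √0.488 = 0.699 per generation, hence T = 2π/ω ≈ 8.99 generations.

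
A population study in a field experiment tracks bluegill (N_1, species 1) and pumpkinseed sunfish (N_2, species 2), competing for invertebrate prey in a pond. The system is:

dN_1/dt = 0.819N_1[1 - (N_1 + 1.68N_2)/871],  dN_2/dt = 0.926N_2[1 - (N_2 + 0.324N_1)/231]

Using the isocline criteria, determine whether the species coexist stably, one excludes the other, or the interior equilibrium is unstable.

species 1 excludes species 2

Compare the nullcline intercepts: K1/α12 = 871/1.68 = 518 > K2 = 231; K2/α21 = 231/0.324 = 713 < K1 = 871.
Since the inequalities point opposite ways, species 1 can invade but species 2 cannot.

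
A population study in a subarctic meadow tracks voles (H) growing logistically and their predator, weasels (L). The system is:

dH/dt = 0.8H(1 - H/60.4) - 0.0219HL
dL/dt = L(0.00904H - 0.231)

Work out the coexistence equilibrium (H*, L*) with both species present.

From dL/dt = 0 with L > 0: 0.00904H* = 0.231, so H* = 25.6.
Substitute into dH/dt = 0: 0.8(1 - 25.6/60.4) = 0.0219L*.
The bracket is 0.577, giving L* = 0.462/0.0219 = 21.1.

H* ≈ 25.6, L* ≈ 21.1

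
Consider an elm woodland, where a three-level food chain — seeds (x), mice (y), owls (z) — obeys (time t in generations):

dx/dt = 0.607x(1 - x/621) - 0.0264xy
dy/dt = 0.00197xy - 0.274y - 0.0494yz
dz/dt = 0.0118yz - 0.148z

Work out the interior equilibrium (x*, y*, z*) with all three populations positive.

From dz/dt = 0: 0.0118y* = 0.148, so y* = 12.5.
From dx/dt = 0: 0.607(1 - x*/621) = 0.0264·12.5, giving x* = 621·(1 - 0.546) = 282.
From dy/dt = 0: 0.00197·282 - 0.274 = 0.0494z*, so z* = 0.282/0.0494 = 5.71.

x* ≈ 282, y* ≈ 12.5, z* ≈ 5.71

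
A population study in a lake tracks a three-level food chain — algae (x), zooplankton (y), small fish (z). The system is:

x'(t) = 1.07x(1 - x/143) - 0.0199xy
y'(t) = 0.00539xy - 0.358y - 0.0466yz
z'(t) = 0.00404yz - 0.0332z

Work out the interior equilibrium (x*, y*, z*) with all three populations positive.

From dz/dt = 0: 0.00404y* = 0.0332, so y* = 8.22.
From dx/dt = 0: 1.07(1 - x*/143) = 0.0199·8.22, giving x* = 143·(1 - 0.153) = 121.
From dy/dt = 0: 0.00539·121 - 0.358 = 0.0466z*, so z* = 0.295/0.0466 = 6.33.

x* ≈ 121, y* ≈ 8.22, z* ≈ 6.33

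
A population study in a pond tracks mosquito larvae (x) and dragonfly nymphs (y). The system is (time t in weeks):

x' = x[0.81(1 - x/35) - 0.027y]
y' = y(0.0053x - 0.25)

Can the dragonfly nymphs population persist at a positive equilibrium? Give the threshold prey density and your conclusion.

The predator equation gives dy/dt > 0 only when x > 0.25/0.0053 = 47.2.
Without the predator, x → K = 35. Since 35 < 47.2, the predator cannot invade.

Threshold x = 47.2; K < 47.2, so no, the predator goes extinct.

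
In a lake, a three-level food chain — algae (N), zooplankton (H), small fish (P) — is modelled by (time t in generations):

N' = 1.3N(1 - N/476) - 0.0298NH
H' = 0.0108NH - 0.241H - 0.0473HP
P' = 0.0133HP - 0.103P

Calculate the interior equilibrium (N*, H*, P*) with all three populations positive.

N* ≈ 391, H* ≈ 7.74, P* ≈ 84.3

From dP/dt = 0: 0.0133H* = 0.103, so H* = 7.74.
From dN/dt = 0: 1.3(1 - N*/476) = 0.0298·7.74, giving N* = 476·(1 - 0.178) = 391.
From dH/dt = 0: 0.0108·391 - 0.241 = 0.0473P*, so P* = 3.99/0.0473 = 84.3.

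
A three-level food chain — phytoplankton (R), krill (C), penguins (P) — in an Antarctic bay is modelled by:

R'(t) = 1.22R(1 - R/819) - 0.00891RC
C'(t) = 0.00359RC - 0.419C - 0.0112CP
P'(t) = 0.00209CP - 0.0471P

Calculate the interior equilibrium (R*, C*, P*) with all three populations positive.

From dP/dt = 0: 0.00209C* = 0.0471, so C* = 22.5.
From dR/dt = 0: 1.22(1 - R*/819) = 0.00891·22.5, giving R* = 819·(1 - 0.165) = 684.
From dC/dt = 0: 0.00359·684 - 0.419 = 0.0112P*, so P* = 2.04/0.0112 = 182.

R* ≈ 684, C* ≈ 22.5, P* ≈ 182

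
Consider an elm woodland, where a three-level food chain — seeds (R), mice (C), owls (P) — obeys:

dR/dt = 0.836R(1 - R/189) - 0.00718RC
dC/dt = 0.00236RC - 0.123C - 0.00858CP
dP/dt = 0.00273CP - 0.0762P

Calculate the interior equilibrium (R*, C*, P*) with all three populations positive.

From dP/dt = 0: 0.00273C* = 0.0762, so C* = 27.9.
From dR/dt = 0: 0.836(1 - R*/189) = 0.00718·27.9, giving R* = 189·(1 - 0.24) = 144.
From dC/dt = 0: 0.00236·144 - 0.123 = 0.00858P*, so P* = 0.216/0.00858 = 25.2.

R* ≈ 144, C* ≈ 27.9, P* ≈ 25.2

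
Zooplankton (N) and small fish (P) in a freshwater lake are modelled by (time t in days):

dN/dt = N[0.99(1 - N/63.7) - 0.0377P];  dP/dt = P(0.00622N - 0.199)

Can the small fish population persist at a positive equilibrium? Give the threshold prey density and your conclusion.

Threshold N = 32; K > 32, so yes, the predator persists.

The predator equation gives dP/dt > 0 only when N > 0.199/0.00622 = 32.
Without the predator, N → K = 63.7. Since 63.7 > 32, the predator can invade and persist.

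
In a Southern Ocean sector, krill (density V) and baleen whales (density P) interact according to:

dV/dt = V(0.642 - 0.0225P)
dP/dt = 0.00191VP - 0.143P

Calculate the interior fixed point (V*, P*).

V* ≈ 74.9, P* ≈ 28.5

Set dP/dt = 0 with P > 0: 0.00191V - 0.143 = 0, so V* = 0.143/0.00191 = 74.9.
Set dV/dt = 0 with V > 0: 0.642 - 0.0225P = 0, so P* = 0.642/0.0225 = 28.5.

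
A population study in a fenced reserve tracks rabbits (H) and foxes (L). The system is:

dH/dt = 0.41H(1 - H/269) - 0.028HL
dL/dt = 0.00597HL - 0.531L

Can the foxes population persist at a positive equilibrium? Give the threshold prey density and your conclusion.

Threshold H = 88.9; K > 88.9, so yes, the predator persists.

The predator equation gives dL/dt > 0 only when H > 0.531/0.00597 = 88.9.
Without the predator, H → K = 269. Since 269 > 88.9, the predator can invade and persist.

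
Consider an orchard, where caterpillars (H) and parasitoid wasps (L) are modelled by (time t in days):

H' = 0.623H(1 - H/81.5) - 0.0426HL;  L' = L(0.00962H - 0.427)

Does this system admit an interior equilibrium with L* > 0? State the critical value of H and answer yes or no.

Threshold H = 44.4; K > 44.4, so yes, the predator persists.

The predator equation gives dL/dt > 0 only when H > 0.427/0.00962 = 44.4.
Without the predator, H → K = 81.5. Since 81.5 > 44.4, the predator can invade and persist.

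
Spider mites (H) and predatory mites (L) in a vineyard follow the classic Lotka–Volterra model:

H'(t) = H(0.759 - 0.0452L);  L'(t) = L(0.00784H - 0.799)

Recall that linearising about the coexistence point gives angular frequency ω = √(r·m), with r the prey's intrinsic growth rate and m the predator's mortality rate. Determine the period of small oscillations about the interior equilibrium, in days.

T ≈ 8.07 days

Here r = 0.759 and m = 0.799, so r·m = 0.606.
ω = √0.606 = 0.779 per day, hence T = 2π/ω ≈ 8.07 days.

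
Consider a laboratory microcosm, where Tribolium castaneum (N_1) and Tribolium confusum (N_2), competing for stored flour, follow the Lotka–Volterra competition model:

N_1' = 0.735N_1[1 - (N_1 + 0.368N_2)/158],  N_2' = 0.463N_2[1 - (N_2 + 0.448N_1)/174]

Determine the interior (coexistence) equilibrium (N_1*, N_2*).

N_1* ≈ 113, N_2* ≈ 124

Setting both brackets to zero gives the nullclines N_1 + 0.368N_2 = 158 and 0.448N_1 + N_2 = 174.
Substituting N_2 = 174 - 0.448N_1 into the first: N_1(1 - 0.368·0.448) = 158 - 0.368·174.
So N_1* = 94/0.835 = 113, and then N_2* = 174 - 0.448·113 = 124.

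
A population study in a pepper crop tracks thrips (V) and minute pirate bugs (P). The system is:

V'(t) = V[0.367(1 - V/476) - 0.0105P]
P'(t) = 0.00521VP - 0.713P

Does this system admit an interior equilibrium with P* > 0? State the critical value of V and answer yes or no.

Threshold V = 137; K > 137, so yes, the predator persists.

The predator equation gives dP/dt > 0 only when V > 0.713/0.00521 = 137.
Without the predator, V → K = 476. Since 476 > 137, the predator can invade and persist.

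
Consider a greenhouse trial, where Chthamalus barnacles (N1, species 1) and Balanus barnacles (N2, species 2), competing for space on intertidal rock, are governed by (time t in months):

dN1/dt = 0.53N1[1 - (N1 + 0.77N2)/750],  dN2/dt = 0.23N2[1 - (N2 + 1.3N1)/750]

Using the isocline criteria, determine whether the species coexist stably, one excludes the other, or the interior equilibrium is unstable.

species 1 excludes species 2

Compare the nullcline intercepts: K1/α12 = 750/0.77 = 974 > K2 = 750; K2/α21 = 750/1.3 = 577 < K1 = 750.
Since the inequalities point opposite ways, species 1 can invade but species 2 cannot.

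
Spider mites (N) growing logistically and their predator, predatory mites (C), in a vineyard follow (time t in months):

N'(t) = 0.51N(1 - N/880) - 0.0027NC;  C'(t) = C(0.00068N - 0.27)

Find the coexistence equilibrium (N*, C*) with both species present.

From dC/dt = 0 with C > 0: 0.00068N* = 0.27, so N* = 397.
Substitute into dN/dt = 0: 0.51(1 - 397/880) = 0.0027C*.
The bracket is 0.549, giving C* = 0.28/0.0027 = 104.

N* ≈ 397, C* ≈ 104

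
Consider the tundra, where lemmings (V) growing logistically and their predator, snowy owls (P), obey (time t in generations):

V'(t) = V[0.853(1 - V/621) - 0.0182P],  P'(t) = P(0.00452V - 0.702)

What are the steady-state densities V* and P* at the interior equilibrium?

V* ≈ 155, P* ≈ 35.1

From dP/dt = 0 with P > 0: 0.00452V* = 0.702, so V* = 155.
Substitute into dV/dt = 0: 0.853(1 - 155/621) = 0.0182P*.
The bracket is 0.75, giving P* = 0.64/0.0182 = 35.1.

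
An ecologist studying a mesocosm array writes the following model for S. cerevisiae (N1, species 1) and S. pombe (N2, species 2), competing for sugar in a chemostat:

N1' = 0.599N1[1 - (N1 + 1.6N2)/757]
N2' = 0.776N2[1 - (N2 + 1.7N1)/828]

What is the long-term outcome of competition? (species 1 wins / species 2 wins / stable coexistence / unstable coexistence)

Compare the nullcline intercepts: K1/α12 = 757/1.6 = 473 < K2 = 828; K2/α21 = 828/1.7 = 487 < K1 = 757.
Since both are reversed, neither can invade when rare; the interior point is a saddle.

unstable coexistence (outcome depends on initial conditions)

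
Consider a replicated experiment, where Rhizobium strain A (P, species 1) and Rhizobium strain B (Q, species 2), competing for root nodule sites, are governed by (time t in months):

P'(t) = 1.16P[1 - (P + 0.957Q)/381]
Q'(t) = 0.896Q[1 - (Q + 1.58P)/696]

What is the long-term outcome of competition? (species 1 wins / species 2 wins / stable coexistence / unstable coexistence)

Compare the nullcline intercepts: K1/α12 = 381/0.957 = 398 < K2 = 696; K2/α21 = 696/1.58 = 441 > K1 = 381.
Since the inequalities point opposite ways, species 2 can invade but species 1 cannot.

species 2 excludes species 1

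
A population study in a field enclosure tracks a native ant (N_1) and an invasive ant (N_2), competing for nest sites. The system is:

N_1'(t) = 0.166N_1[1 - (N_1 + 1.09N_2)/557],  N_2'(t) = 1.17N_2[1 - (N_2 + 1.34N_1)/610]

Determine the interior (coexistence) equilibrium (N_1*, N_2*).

Setting both brackets to zero gives the nullclines N_1 + 1.09N_2 = 557 and 1.34N_1 + N_2 = 610.
Substituting N_2 = 610 - 1.34N_1 into the first: N_1(1 - 1.09·1.34) = 557 - 1.09·610.
So N_1* = -108/-0.461 = 234, and then N_2* = 610 - 1.34·234 = 296.

N_1* ≈ 234, N_2* ≈ 296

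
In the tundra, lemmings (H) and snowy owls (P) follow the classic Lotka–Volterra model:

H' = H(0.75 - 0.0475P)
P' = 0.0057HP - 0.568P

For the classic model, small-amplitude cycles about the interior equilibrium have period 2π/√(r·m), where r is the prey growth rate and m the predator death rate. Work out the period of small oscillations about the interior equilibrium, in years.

T ≈ 9.63 years

Here r = 0.75 and m = 0.568, so r·m = 0.426.
ω = √0.426 = 0.653 per year, hence T = 2π/ω ≈ 9.63 years.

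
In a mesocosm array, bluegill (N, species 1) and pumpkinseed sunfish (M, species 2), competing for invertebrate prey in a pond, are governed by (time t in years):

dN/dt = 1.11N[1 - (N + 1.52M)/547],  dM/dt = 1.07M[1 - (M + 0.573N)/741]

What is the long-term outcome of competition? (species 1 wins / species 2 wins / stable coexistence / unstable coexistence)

Compare the nullcline intercepts: K1/α12 = 547/1.52 = 360 < K2 = 741; K2/α21 = 741/0.573 = 1290 > K1 = 547.
Since the inequalities point opposite ways, species 2 can invade but species 1 cannot.

species 2 excludes species 1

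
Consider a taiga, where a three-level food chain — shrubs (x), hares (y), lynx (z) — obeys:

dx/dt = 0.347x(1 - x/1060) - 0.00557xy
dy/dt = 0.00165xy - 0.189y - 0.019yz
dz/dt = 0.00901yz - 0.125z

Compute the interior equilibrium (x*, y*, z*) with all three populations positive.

From dz/dt = 0: 0.00901y* = 0.125, so y* = 13.9.
From dx/dt = 0: 0.347(1 - x*/1060) = 0.00557·13.9, giving x* = 1060·(1 - 0.223) = 824.
From dy/dt = 0: 0.00165·824 - 0.189 = 0.019z*, so z* = 1.17/0.019 = 61.6.

x* ≈ 824, y* ≈ 13.9, z* ≈ 61.6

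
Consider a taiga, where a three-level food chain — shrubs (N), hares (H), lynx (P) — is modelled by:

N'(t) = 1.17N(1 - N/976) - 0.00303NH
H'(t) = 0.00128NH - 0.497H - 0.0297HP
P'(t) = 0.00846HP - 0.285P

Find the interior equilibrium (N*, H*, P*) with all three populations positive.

From dP/dt = 0: 0.00846H* = 0.285, so H* = 33.7.
From dN/dt = 0: 1.17(1 - N*/976) = 0.00303·33.7, giving N* = 976·(1 - 0.0872) = 891.
From dH/dt = 0: 0.00128·891 - 0.497 = 0.0297P*, so P* = 0.643/0.0297 = 21.7.

N* ≈ 891, H* ≈ 33.7, P* ≈ 21.7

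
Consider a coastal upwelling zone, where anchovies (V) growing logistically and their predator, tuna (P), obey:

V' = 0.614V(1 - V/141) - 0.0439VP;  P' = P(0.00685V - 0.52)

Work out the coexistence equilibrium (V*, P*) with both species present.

From dP/dt = 0 with P > 0: 0.00685V* = 0.52, so V* = 75.9.
Substitute into dV/dt = 0: 0.614(1 - 75.9/141) = 0.0439P*.
The bracket is 0.462, giving P* = 0.283/0.0439 = 6.46.

V* ≈ 75.9, P* ≈ 6.46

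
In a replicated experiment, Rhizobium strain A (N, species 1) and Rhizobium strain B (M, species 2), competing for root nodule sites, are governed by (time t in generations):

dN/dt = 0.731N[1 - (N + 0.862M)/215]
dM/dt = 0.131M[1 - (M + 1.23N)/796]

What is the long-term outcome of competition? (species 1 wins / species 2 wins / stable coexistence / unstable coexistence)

species 2 excludes species 1

Compare the nullcline intercepts: K1/α12 = 215/0.862 = 249 < K2 = 796; K2/α21 = 796/1.23 = 647 > K1 = 215.
Since the inequalities point opposite ways, species 2 can invade but species 1 cannot.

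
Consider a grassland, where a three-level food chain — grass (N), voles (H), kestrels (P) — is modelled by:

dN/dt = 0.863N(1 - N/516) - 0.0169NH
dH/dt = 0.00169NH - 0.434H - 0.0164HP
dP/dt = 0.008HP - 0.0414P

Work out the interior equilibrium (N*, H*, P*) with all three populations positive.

From dP/dt = 0: 0.008H* = 0.0414, so H* = 5.17.
From dN/dt = 0: 0.863(1 - N*/516) = 0.0169·5.17, giving N* = 516·(1 - 0.101) = 464.
From dH/dt = 0: 0.00169·464 - 0.434 = 0.0164P*, so P* = 0.35/0.0164 = 21.3.

N* ≈ 464, H* ≈ 5.17, P* ≈ 21.3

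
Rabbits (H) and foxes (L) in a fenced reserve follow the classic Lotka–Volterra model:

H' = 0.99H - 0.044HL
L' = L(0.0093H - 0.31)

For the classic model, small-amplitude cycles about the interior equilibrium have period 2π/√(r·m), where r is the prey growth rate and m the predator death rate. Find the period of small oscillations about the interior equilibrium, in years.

T ≈ 11.3 years

Here r = 0.99 and m = 0.31, so r·m = 0.307.
ω = √0.307 = 0.554 per year, hence T = 2π/ω ≈ 11.3 years.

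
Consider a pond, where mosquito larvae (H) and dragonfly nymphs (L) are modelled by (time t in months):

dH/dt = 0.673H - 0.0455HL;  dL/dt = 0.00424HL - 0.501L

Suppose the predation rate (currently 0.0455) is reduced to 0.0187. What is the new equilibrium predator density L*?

At the interior fixed point, setting dH/dt = 0 with H > 0 fixes L* = (prey growth rate)/(HL coefficient) — independent of the other coefficients.
With the change, L* = 0.673/0.0187 = 36; it rises from 14.8.

L* ≈ 36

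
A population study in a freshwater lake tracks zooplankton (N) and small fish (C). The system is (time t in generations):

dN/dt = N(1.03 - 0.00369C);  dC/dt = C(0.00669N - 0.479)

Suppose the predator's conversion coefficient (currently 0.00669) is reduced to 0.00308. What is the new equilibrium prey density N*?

At the interior fixed point, setting dC/dt = 0 with C > 0 fixes N* = (predator death rate)/(NC coefficient) — independent of the other coefficients.
With the change, N* = 0.479/0.00308 = 156; it rises from 71.6.

N* ≈ 156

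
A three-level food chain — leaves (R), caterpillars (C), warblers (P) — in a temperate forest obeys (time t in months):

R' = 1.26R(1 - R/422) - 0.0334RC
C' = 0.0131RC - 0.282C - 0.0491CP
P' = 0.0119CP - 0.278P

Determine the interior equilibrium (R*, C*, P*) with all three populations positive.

From dP/dt = 0: 0.0119C* = 0.278, so C* = 23.4.
From dR/dt = 0: 1.26(1 - R*/422) = 0.0334·23.4, giving R* = 422·(1 - 0.619) = 161.
From dC/dt = 0: 0.0131·161 - 0.282 = 0.0491P*, so P* = 1.82/0.0491 = 37.1.

R* ≈ 161, C* ≈ 23.4, P* ≈ 37.1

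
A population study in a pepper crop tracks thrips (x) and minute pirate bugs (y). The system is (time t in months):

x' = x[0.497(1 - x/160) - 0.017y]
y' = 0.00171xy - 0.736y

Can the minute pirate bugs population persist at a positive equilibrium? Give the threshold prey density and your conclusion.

The predator equation gives dy/dt > 0 only when x > 0.736/0.00171 = 430.
Without the predator, x → K = 160. Since 160 < 430, the predator cannot invade.

Threshold x = 430; K < 430, so no, the predator goes extinct.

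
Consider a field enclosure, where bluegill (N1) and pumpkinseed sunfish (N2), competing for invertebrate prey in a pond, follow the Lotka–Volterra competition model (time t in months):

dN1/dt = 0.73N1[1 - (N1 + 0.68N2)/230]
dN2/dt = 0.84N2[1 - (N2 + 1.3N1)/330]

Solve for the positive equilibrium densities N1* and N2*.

Setting both brackets to zero gives the nullclines N1 + 0.68N2 = 230 and 1.3N1 + N2 = 330.
Substituting N2 = 330 - 1.3N1 into the first: N1(1 - 0.68·1.3) = 230 - 0.68·330.
So N1* = 5.6/0.116 = 48.3, and then N2* = 330 - 1.3·48.3 = 267.

N1* ≈ 48.3, N2* ≈ 267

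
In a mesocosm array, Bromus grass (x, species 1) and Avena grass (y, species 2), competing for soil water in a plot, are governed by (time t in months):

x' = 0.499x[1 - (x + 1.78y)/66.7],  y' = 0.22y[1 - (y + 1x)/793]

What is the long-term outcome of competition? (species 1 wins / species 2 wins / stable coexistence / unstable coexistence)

Compare the nullcline intercepts: K1/α12 = 66.7/1.78 = 37.5 < K2 = 793; K2/α21 = 793/1 = 793 > K1 = 66.7.
Since the inequalities point opposite ways, species 2 can invade but species 1 cannot.

species 2 excludes species 1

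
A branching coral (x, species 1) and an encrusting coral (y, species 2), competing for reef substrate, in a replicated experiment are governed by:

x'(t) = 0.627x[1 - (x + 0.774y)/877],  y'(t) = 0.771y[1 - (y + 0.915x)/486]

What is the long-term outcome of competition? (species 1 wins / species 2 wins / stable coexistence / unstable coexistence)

Compare the nullcline intercepts: K1/α12 = 877/0.774 = 1130 > K2 = 486; K2/α21 = 486/0.915 = 531 < K1 = 877.
Since the inequalities point opposite ways, species 1 can invade but species 2 cannot.

species 1 excludes species 2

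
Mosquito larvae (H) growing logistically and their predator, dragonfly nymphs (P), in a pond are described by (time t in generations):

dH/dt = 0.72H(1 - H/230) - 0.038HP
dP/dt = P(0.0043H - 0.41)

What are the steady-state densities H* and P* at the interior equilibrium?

H* ≈ 95.3, P* ≈ 11.1

From dP/dt = 0 with P > 0: 0.0043H* = 0.41, so H* = 95.3.
Substitute into dH/dt = 0: 0.72(1 - 95.3/230) = 0.038P*.
The bracket is 0.585, giving P* = 0.422/0.038 = 11.1.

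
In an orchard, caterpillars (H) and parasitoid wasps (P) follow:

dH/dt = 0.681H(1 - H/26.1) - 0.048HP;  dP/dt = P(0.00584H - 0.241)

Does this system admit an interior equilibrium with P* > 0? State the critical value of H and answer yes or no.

The predator equation gives dP/dt > 0 only when H > 0.241/0.00584 = 41.3.
Without the predator, H → K = 26.1. Since 26.1 < 41.3, the predator cannot invade.

Threshold H = 41.3; K < 41.3, so no, the predator goes extinct.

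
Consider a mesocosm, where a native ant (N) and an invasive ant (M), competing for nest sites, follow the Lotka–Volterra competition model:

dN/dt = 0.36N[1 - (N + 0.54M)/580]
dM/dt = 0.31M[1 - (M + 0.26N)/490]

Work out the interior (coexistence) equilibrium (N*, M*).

N* ≈ 367, M* ≈ 395

Setting both brackets to zero gives the nullclines N + 0.54M = 580 and 0.26N + M = 490.
Substituting M = 490 - 0.26N into the first: N(1 - 0.54·0.26) = 580 - 0.54·490.
So N* = 315/0.86 = 367, and then M* = 490 - 0.26·367 = 395.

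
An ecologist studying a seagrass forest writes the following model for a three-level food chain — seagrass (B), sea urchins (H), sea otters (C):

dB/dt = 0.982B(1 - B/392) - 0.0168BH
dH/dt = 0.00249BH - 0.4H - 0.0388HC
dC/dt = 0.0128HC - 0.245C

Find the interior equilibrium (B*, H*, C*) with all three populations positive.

B* ≈ 264, H* ≈ 19.1, C* ≈ 6.61

From dC/dt = 0: 0.0128H* = 0.245, so H* = 19.1.
From dB/dt = 0: 0.982(1 - B*/392) = 0.0168·19.1, giving B* = 392·(1 - 0.327) = 264.
From dH/dt = 0: 0.00249·264 - 0.4 = 0.0388C*, so C* = 0.256/0.0388 = 6.61.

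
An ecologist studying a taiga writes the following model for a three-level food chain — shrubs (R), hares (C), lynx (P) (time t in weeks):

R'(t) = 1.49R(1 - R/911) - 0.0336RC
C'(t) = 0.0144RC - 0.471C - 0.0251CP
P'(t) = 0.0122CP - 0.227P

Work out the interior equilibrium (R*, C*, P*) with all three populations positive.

R* ≈ 529, C* ≈ 18.6, P* ≈ 285

From dP/dt = 0: 0.0122C* = 0.227, so C* = 18.6.
From dR/dt = 0: 1.49(1 - R*/911) = 0.0336·18.6, giving R* = 911·(1 - 0.42) = 529.
From dC/dt = 0: 0.0144·529 - 0.471 = 0.0251P*, so P* = 7.14/0.0251 = 285.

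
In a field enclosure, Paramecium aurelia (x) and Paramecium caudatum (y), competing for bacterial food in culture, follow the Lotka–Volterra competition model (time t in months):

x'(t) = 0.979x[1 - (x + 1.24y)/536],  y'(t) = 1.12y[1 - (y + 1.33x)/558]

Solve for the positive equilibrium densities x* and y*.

Setting both brackets to zero gives the nullclines x + 1.24y = 536 and 1.33x + y = 558.
Substituting y = 558 - 1.33x into the first: x(1 - 1.24·1.33) = 536 - 1.24·558.
So x* = -156/-0.649 = 240, and then y* = 558 - 1.33·240 = 239.

x* ≈ 240, y* ≈ 239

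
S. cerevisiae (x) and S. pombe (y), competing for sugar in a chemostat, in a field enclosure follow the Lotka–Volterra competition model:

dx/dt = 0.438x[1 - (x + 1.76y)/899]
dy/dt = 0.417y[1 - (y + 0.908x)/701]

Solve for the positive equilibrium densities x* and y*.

x* ≈ 560, y* ≈ 193

Setting both brackets to zero gives the nullclines x + 1.76y = 899 and 0.908x + y = 701.
Substituting y = 701 - 0.908x into the first: x(1 - 1.76·0.908) = 899 - 1.76·701.
So x* = -335/-0.598 = 560, and then y* = 701 - 0.908·560 = 193.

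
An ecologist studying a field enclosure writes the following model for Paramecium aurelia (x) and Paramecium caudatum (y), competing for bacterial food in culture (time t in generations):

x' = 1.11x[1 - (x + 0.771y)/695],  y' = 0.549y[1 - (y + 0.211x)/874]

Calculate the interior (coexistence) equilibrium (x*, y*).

Setting both brackets to zero gives the nullclines x + 0.771y = 695 and 0.211x + y = 874.
Substituting y = 874 - 0.211x into the first: x(1 - 0.771·0.211) = 695 - 0.771·874.
So x* = 21.1/0.837 = 25.3, and then y* = 874 - 0.211·25.3 = 869.

x* ≈ 25.3, y* ≈ 869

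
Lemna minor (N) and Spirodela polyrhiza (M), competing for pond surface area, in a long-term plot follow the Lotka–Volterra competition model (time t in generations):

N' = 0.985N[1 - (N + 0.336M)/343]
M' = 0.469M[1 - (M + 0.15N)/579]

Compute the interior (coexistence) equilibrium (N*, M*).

Setting both brackets to zero gives the nullclines N + 0.336M = 343 and 0.15N + M = 579.
Substituting M = 579 - 0.15N into the first: N(1 - 0.336·0.15) = 343 - 0.336·579.
So N* = 148/0.95 = 156, and then M* = 579 - 0.15·156 = 556.

N* ≈ 156, M* ≈ 556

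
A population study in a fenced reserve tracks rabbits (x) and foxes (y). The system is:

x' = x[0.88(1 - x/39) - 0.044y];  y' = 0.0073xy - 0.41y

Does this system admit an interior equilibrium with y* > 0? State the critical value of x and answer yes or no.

The predator equation gives dy/dt > 0 only when x > 0.41/0.0073 = 56.2.
Without the predator, x → K = 39. Since 39 < 56.2, the predator cannot invade.

Threshold x = 56.2; K < 56.2, so no, the predator goes extinct.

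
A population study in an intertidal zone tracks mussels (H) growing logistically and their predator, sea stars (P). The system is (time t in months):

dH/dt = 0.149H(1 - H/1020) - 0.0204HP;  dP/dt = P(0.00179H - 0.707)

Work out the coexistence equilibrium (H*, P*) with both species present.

H* ≈ 395, P* ≈ 4.48

From dP/dt = 0 with P > 0: 0.00179H* = 0.707, so H* = 395.
Substitute into dH/dt = 0: 0.149(1 - 395/1020) = 0.0204P*.
The bracket is 0.613, giving P* = 0.0913/0.0204 = 4.48.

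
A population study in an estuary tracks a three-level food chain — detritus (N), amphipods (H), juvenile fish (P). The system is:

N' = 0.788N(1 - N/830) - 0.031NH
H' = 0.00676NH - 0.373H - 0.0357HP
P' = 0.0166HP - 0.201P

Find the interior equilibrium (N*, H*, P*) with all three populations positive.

N* ≈ 435, H* ≈ 12.1, P* ≈ 71.9

From dP/dt = 0: 0.0166H* = 0.201, so H* = 12.1.
From dN/dt = 0: 0.788(1 - N*/830) = 0.031·12.1, giving N* = 830·(1 - 0.476) = 435.
From dH/dt = 0: 0.00676·435 - 0.373 = 0.0357P*, so P* = 2.57/0.0357 = 71.9.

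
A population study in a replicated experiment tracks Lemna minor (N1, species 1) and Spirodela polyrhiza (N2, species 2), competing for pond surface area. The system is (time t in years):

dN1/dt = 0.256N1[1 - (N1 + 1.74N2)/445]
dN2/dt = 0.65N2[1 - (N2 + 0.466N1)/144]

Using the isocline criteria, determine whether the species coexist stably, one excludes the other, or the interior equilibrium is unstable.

species 1 excludes species 2

Compare the nullcline intercepts: K1/α12 = 445/1.74 = 256 > K2 = 144; K2/α21 = 144/0.466 = 309 < K1 = 445.
Since the inequalities point opposite ways, species 1 can invade but species 2 cannot.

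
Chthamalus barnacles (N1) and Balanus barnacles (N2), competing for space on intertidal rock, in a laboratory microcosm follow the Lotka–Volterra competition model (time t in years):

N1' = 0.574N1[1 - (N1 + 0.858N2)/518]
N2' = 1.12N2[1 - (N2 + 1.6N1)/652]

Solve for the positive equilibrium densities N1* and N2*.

Setting both brackets to zero gives the nullclines N1 + 0.858N2 = 518 and 1.6N1 + N2 = 652.
Substituting N2 = 652 - 1.6N1 into the first: N1(1 - 0.858·1.6) = 518 - 0.858·652.
So N1* = -41.4/-0.373 = 111, and then N2* = 652 - 1.6·111 = 474.

N1* ≈ 111, N2* ≈ 474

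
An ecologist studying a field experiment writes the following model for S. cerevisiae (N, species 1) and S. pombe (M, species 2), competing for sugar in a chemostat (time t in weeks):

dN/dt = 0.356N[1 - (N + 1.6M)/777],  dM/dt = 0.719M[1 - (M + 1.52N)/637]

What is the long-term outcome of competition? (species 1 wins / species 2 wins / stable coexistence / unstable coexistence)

unstable coexistence (outcome depends on initial conditions)

Compare the nullcline intercepts: K1/α12 = 777/1.6 = 486 < K2 = 637; K2/α21 = 637/1.52 = 419 < K1 = 777.
Since both are reversed, neither can invade when rare; the interior point is a saddle.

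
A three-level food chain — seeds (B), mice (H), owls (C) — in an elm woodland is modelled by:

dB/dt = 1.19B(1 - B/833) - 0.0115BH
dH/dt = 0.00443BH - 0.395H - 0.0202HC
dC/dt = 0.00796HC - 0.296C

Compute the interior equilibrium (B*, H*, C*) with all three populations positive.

B* ≈ 534, H* ≈ 37.2, C* ≈ 97.5

From dC/dt = 0: 0.00796H* = 0.296, so H* = 37.2.
From dB/dt = 0: 1.19(1 - B*/833) = 0.0115·37.2, giving B* = 833·(1 - 0.359) = 534.
From dH/dt = 0: 0.00443·534 - 0.395 = 0.0202C*, so C* = 1.97/0.0202 = 97.5.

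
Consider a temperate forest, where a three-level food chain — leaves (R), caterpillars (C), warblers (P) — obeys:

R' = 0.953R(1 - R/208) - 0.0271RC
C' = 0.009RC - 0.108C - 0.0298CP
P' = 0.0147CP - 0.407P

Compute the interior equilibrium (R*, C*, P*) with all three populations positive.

R* ≈ 44.2, C* ≈ 27.7, P* ≈ 9.74

From dP/dt = 0: 0.0147C* = 0.407, so C* = 27.7.
From dR/dt = 0: 0.953(1 - R*/208) = 0.0271·27.7, giving R* = 208·(1 - 0.787) = 44.2.
From dC/dt = 0: 0.009·44.2 - 0.108 = 0.0298P*, so P* = 0.29/0.0298 = 9.74.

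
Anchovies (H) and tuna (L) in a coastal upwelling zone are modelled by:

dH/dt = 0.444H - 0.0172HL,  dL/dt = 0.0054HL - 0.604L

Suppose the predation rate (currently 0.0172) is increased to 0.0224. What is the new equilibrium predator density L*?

At the interior fixed point, setting dH/dt = 0 with H > 0 fixes L* = (prey growth rate)/(HL coefficient) — independent of the other coefficients.
With the change, L* = 0.444/0.0224 = 19.8; it falls from 25.8.

L* ≈ 19.8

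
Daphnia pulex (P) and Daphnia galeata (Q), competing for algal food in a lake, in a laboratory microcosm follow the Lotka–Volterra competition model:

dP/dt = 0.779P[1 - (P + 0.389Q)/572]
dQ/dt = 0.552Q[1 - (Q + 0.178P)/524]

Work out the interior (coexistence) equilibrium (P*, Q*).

Setting both brackets to zero gives the nullclines P + 0.389Q = 572 and 0.178P + Q = 524.
Substituting Q = 524 - 0.178P into the first: P(1 - 0.389·0.178) = 572 - 0.389·524.
So P* = 368/0.931 = 396, and then Q* = 524 - 0.178·396 = 454.

P* ≈ 396, Q* ≈ 454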